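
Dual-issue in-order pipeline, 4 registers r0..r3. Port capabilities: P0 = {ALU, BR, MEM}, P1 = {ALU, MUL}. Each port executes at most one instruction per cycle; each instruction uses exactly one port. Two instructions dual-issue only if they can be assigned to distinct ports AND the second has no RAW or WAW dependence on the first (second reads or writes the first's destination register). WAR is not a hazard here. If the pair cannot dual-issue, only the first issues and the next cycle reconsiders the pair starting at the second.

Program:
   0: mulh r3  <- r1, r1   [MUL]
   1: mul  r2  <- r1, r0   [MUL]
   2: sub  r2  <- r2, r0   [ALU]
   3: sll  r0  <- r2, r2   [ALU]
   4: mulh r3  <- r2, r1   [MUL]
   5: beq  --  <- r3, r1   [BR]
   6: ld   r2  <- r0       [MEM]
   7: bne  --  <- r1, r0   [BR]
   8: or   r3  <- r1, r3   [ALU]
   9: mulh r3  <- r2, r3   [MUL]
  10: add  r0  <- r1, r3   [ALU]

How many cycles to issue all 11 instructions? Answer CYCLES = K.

CYCLES = 9

0. mulh.MUL @i0  | no-port MUL/MUL
1. mul.MUL @i1  | RAW+WAW r2
2. sub.ALU @i2  | RAW r2
3. sll.ALU+mulh.MUL @i3+i4  | dual
4. beq.BR @i5  | no-port BR/MEM
5. ld.MEM @i6  | no-port MEM/BR
6. bne.BR+or.ALU @i7+i8  | dual
7. mulh.MUL @i9  | RAW r3
8. add.ALU @i10  | tail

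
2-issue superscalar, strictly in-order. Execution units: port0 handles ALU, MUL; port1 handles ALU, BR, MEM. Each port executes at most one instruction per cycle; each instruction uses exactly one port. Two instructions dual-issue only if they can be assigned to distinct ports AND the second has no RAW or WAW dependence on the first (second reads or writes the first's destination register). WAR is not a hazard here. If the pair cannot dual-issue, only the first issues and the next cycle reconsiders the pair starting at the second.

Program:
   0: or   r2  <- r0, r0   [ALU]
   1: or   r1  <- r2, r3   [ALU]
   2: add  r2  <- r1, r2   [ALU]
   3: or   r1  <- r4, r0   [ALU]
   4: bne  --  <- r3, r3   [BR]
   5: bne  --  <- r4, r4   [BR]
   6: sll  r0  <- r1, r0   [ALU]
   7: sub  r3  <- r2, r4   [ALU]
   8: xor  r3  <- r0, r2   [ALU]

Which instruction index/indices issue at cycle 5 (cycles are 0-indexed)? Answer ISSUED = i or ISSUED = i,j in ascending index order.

ISSUED = 7

0. or @i0  | RAW r2
1. or @i1  | RAW r1
2. add or @i2,i3  | pair
3. bne @i4  | no-port BR/BR
4. bne sll @i5,i6  | pair
5. sub @i7  | WAW r3
6. xor @i8  | tail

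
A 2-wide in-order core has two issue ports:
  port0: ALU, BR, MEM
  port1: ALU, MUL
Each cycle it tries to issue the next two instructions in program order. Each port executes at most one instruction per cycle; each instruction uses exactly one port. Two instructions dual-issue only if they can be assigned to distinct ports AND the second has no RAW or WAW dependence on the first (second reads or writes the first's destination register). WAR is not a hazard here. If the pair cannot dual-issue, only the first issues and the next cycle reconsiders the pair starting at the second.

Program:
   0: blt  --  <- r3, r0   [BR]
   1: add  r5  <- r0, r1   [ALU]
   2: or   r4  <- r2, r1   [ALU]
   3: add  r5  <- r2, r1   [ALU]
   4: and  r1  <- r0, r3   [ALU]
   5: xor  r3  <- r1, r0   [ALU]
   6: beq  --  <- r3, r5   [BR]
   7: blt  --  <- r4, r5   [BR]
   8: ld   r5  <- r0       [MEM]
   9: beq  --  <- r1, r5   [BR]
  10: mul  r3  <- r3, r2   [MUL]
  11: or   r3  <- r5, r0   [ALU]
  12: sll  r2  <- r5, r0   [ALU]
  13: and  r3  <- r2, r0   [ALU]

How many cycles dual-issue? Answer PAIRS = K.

PAIRS = 4

[0] i0,i1  blt;add  -- dual
[1] i2,i3  or;add  -- dual
[2] i4  and  -- RAW r1
[3] i5  xor  -- RAW r3
[4] i6  beq  -- no-port BR/BR
[5] i7  blt  -- no-port BR/MEM
[6] i8  ld  -- no-port MEM/BR
[7] i9,i10  beq;mul  -- dual
[8] i11,i12  or;sll  -- dual
[9] i13  and  -- tail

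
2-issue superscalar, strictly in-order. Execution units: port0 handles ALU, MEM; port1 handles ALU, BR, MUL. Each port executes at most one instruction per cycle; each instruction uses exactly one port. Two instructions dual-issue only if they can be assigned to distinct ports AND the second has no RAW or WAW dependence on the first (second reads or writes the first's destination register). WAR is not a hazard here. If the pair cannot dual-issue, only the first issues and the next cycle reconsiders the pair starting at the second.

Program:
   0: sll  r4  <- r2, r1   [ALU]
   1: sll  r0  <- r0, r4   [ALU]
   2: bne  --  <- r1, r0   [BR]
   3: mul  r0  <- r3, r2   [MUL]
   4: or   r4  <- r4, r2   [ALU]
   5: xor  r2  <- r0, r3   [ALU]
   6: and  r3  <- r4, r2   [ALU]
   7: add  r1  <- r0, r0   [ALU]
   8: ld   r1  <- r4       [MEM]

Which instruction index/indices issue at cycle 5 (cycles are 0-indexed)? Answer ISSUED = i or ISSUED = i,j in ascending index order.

t=0 i0:sll.ALU ; RAW r4
t=1 i1:sll.ALU ; RAW r0
t=2 i2:bne.BR ; no-port BR/MUL
t=3 i3/i4:mul.MUL/or.ALU ; dual
t=4 i5:xor.ALU ; RAW r2
t=5 i6/i7:and.ALU/add.ALU ; dual
t=6 i8:ld.MEM ; tail

ISSUED = 6,7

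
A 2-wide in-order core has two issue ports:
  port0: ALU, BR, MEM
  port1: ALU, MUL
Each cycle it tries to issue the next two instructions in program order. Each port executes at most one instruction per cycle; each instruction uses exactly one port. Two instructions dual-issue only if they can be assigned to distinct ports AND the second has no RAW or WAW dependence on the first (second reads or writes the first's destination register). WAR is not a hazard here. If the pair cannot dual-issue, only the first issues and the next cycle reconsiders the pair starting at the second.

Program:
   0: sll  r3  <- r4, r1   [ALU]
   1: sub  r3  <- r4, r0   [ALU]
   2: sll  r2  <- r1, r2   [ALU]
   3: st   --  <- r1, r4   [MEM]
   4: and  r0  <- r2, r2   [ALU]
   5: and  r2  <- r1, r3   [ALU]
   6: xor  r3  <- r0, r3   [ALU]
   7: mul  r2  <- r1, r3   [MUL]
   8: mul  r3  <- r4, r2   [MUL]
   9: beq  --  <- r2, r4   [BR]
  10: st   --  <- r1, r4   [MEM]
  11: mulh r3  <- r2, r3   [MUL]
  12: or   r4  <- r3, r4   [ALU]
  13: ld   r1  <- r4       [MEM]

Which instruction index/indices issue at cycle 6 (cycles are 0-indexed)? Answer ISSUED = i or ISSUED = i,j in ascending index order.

#0 head=0: sll i0 WAW r3
#1 head=1: sub;sll i1,i2 2-wide
#2 head=3: st;and i3,i4 2-wide
#3 head=5: and;xor i5,i6 2-wide
#4 head=7: mul i7 no-port MUL/MUL
#5 head=8: mul;beq i8,i9 2-wide
#6 head=10: st;mulh i10,i11 2-wide
#7 head=12: or i12 RAW r4
#8 head=13: ld i13 tail

ISSUED = 10,11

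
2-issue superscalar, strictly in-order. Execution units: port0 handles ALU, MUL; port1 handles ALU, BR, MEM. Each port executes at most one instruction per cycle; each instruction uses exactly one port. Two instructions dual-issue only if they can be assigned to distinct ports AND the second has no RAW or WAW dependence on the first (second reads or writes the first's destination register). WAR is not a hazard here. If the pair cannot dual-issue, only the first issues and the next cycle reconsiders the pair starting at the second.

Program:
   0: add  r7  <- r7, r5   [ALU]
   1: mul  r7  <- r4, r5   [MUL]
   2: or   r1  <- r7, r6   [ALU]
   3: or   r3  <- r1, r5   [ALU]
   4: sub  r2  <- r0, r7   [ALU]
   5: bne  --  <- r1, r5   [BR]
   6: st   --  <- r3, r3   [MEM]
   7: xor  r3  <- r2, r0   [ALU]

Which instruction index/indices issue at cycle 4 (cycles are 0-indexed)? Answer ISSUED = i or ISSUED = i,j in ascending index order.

ISSUED = 5

0. add @i0  | WAW r7
1. mul @i1  | RAW r7
2. or @i2  | RAW r1
3. or sub @i3/i4  | pair
4. bne @i5  | no-port BR/MEM
5. st xor @i6/i7  | pair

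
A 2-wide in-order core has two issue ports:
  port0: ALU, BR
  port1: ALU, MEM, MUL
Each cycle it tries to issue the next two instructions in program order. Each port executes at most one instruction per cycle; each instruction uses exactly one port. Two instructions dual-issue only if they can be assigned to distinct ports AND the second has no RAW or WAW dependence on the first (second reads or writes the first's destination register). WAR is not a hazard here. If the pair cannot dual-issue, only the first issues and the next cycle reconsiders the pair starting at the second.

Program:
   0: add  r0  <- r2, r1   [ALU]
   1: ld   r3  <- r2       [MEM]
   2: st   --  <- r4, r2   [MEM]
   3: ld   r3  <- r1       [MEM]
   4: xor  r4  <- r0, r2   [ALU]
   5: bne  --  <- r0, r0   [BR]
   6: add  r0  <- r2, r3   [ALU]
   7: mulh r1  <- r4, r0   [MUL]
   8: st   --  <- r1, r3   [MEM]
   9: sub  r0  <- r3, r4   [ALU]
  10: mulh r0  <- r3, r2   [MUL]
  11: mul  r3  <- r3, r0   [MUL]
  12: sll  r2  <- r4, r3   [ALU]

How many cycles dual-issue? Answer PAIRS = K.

PAIRS = 4

#0 head=0: add ld i0&i1 2-wide
#1 head=2: st i2 no-port MEM/MEM
#2 head=3: ld xor i3&i4 2-wide
#3 head=5: bne add i5&i6 2-wide
#4 head=7: mulh i7 no-port MUL/MEM
#5 head=8: st sub i8&i9 2-wide
#6 head=10: mulh i10 no-port MUL/MUL
#7 head=11: mul i11 RAW r3
#8 head=12: sll i12 tail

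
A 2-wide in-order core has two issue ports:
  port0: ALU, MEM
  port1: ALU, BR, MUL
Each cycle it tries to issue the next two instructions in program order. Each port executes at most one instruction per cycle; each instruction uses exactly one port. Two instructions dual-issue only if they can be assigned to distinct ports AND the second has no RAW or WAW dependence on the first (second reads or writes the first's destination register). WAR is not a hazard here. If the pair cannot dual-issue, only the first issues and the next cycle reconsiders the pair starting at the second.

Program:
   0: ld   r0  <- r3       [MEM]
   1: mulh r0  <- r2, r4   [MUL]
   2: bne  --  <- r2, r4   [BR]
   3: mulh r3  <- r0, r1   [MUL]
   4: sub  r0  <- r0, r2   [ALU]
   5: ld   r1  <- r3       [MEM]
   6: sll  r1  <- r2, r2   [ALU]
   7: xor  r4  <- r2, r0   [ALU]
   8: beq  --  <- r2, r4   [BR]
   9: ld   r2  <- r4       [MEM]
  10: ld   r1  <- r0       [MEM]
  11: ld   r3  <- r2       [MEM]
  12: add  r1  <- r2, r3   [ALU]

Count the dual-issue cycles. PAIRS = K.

  cy0 -> i0 (ld) WAW r0
  cy1 -> i1 (mulh) no-port MUL/BR
  cy2 -> i2 (bne) no-port BR/MUL
  cy3 -> i3&i4 (mulh/sub) 2-wide
  cy4 -> i5 (ld) WAW r1
  cy5 -> i6&i7 (sll/xor) 2-wide
  cy6 -> i8&i9 (beq/ld) 2-wide
  cy7 -> i10 (ld) no-port MEM/MEM
  cy8 -> i11 (ld) RAW r3
  cy9 -> i12 (add) tail

PAIRS = 3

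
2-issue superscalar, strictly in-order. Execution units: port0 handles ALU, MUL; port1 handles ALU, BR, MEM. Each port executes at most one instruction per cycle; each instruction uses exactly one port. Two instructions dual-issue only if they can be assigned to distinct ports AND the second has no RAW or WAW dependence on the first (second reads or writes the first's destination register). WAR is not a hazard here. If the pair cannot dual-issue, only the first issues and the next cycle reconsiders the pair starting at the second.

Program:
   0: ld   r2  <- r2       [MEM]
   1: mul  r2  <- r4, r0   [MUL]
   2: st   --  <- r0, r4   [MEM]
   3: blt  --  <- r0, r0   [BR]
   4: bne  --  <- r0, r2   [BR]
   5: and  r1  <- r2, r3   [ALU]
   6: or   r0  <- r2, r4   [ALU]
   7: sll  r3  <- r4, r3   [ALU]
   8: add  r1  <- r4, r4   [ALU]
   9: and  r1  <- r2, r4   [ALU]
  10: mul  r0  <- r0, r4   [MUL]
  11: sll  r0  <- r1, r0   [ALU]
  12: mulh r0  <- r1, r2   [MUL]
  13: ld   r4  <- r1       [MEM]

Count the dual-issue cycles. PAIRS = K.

[0] i0  ld.MEM  -- WAW r2
[1] i1+i2  mul.MUL/st.MEM  -- pair
[2] i3  blt.BR  -- no-port BR/BR
[3] i4+i5  bne.BR/and.ALU  -- pair
[4] i6+i7  or.ALU/sll.ALU  -- pair
[5] i8  add.ALU  -- WAW r1
[6] i9+i10  and.ALU/mul.MUL  -- pair
[7] i11  sll.ALU  -- WAW r0
[8] i12+i13  mulh.MUL/ld.MEM  -- pair

PAIRS = 5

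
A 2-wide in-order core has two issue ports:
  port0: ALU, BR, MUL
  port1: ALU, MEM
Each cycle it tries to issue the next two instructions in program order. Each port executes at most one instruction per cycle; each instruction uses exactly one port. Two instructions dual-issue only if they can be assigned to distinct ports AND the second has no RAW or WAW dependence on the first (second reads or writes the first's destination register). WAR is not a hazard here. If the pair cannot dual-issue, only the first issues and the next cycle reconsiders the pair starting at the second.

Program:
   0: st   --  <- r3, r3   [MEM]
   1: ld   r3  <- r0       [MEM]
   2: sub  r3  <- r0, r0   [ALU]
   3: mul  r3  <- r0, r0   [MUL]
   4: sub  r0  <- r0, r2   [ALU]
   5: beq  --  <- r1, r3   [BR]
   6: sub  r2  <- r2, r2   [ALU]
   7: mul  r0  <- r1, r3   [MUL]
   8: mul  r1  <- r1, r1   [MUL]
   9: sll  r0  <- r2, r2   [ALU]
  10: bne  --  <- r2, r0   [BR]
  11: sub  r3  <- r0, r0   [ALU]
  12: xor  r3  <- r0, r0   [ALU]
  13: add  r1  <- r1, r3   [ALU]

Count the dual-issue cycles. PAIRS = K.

c0: i0 st.MEM  no-port MEM/MEM
c1: i1 ld.MEM  WAW r3
c2: i2 sub.ALU  WAW r3
c3: i3/i4 mul.MUL/sub.ALU  pair
c4: i5/i6 beq.BR/sub.ALU  pair
c5: i7 mul.MUL  no-port MUL/MUL
c6: i8/i9 mul.MUL/sll.ALU  pair
c7: i10/i11 bne.BR/sub.ALU  pair
c8: i12 xor.ALU  RAW r3
c9: i13 add.ALU  tail

PAIRS = 4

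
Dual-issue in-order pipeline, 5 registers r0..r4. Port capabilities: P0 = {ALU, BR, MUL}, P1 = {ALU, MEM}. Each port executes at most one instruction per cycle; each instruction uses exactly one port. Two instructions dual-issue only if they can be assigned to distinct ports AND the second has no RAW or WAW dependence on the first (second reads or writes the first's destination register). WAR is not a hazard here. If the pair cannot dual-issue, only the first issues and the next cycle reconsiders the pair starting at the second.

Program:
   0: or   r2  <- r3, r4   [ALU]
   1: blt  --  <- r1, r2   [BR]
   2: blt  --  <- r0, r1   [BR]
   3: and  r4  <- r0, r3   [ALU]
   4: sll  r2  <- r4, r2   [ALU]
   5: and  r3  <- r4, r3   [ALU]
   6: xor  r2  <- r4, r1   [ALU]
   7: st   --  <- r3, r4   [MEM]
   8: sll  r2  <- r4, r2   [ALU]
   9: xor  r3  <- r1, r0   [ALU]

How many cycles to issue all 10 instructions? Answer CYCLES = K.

[0] i0  or  -- RAW r2
[1] i1  blt  -- no-port BR/BR
[2] i2/i3  blt+and  -- pair
[3] i4/i5  sll+and  -- pair
[4] i6/i7  xor+st  -- pair
[5] i8/i9  sll+xor  -- pair

CYCLES = 6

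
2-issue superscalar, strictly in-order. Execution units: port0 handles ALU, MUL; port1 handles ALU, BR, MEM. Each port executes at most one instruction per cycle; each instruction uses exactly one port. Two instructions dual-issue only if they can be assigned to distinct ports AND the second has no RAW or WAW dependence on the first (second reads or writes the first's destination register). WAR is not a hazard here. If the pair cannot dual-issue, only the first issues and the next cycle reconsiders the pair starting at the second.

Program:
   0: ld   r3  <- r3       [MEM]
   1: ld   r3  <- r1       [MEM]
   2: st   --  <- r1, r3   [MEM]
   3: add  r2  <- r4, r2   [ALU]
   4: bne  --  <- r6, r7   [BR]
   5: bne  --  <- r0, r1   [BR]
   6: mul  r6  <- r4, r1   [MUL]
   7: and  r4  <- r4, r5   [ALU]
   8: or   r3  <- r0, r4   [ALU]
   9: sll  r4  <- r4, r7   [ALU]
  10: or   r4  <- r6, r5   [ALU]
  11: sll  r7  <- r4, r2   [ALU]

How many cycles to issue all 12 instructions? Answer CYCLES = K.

CYCLES = 9

#0 head=0: ld i0 no-port MEM/MEM
#1 head=1: ld i1 no-port MEM/MEM
#2 head=2: st+add i2+i3 dual
#3 head=4: bne i4 no-port BR/BR
#4 head=5: bne+mul i5+i6 dual
#5 head=7: and i7 RAW r4
#6 head=8: or+sll i8+i9 dual
#7 head=10: or i10 RAW r4
#8 head=11: sll i11 tail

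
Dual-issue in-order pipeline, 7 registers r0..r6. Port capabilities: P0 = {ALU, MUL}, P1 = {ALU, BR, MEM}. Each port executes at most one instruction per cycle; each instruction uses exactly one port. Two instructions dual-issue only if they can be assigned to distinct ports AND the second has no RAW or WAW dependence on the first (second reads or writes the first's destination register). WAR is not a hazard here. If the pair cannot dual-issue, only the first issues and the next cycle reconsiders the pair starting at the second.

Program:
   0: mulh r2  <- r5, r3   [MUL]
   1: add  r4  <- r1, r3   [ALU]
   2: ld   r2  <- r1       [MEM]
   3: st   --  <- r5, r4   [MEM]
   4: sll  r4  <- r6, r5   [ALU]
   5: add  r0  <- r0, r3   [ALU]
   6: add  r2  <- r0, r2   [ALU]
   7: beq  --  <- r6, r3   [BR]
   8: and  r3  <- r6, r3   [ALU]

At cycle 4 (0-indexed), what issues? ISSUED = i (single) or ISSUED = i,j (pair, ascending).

ISSUED = 6,7

[0] i0+i1  mulh.MUL+add.ALU  -- dual
[1] i2  ld.MEM  -- no-port MEM/MEM
[2] i3+i4  st.MEM+sll.ALU  -- dual
[3] i5  add.ALU  -- RAW r0
[4] i6+i7  add.ALU+beq.BR  -- dual
[5] i8  and.ALU  -- tail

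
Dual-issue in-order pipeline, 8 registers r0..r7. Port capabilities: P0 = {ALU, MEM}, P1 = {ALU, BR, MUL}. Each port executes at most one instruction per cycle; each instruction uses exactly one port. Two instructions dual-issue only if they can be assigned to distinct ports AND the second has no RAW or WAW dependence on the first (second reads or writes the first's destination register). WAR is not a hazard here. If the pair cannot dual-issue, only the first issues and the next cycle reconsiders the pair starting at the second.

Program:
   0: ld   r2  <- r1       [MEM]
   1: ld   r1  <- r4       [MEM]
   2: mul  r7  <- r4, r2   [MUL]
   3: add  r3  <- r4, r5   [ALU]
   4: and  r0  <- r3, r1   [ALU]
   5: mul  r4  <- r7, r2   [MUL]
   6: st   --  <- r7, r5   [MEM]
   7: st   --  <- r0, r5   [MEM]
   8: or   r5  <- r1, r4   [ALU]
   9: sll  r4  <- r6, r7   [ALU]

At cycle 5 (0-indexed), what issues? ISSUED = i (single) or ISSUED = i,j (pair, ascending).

ISSUED = 7,8

c0: i0 ld.MEM  no-port MEM/MEM
c1: i1/i2 ld.MEM/mul.MUL  dual
c2: i3 add.ALU  RAW r3
c3: i4/i5 and.ALU/mul.MUL  dual
c4: i6 st.MEM  no-port MEM/MEM
c5: i7/i8 st.MEM/or.ALU  dual
c6: i9 sll.ALU  tail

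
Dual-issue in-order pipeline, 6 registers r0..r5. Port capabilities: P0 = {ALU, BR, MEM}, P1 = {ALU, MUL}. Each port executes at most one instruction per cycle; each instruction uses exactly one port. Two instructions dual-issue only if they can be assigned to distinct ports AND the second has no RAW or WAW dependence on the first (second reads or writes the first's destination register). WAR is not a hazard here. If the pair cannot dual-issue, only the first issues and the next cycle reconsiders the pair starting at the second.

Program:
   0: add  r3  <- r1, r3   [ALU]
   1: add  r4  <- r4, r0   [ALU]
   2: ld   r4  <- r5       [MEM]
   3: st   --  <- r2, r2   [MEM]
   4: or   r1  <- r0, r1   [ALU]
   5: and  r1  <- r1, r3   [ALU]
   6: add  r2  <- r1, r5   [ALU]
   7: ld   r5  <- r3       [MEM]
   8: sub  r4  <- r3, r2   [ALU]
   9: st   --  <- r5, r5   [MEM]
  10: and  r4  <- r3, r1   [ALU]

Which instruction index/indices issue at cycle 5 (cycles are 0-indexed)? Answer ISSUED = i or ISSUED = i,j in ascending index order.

ISSUED = 8,9

c0: i0,i1 add.ALU/add.ALU  pair
c1: i2 ld.MEM  no-port MEM/MEM
c2: i3,i4 st.MEM/or.ALU  pair
c3: i5 and.ALU  RAW r1
c4: i6,i7 add.ALU/ld.MEM  pair
c5: i8,i9 sub.ALU/st.MEM  pair
c6: i10 and.ALU  tail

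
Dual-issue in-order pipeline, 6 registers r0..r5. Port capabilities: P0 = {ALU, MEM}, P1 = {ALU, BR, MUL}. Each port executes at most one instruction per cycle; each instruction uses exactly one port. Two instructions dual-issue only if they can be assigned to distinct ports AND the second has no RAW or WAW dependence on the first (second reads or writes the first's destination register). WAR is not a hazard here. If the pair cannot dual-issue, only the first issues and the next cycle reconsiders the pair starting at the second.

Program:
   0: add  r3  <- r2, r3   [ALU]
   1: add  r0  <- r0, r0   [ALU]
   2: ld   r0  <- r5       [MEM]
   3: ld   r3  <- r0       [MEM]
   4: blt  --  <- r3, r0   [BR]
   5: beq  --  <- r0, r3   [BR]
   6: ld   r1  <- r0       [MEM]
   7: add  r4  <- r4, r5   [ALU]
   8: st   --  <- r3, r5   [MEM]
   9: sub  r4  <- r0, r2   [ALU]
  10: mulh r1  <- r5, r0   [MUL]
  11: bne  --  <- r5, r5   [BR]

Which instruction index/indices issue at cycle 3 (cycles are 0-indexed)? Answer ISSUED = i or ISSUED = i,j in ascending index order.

  cy0 -> i0/i1 (add.ALU/add.ALU) pair
  cy1 -> i2 (ld.MEM) no-port MEM/MEM
  cy2 -> i3 (ld.MEM) RAW r3
  cy3 -> i4 (blt.BR) no-port BR/BR
  cy4 -> i5/i6 (beq.BR/ld.MEM) pair
  cy5 -> i7/i8 (add.ALU/st.MEM) pair
  cy6 -> i9/i10 (sub.ALU/mulh.MUL) pair
  cy7 -> i11 (bne.BR) tail

ISSUED = 4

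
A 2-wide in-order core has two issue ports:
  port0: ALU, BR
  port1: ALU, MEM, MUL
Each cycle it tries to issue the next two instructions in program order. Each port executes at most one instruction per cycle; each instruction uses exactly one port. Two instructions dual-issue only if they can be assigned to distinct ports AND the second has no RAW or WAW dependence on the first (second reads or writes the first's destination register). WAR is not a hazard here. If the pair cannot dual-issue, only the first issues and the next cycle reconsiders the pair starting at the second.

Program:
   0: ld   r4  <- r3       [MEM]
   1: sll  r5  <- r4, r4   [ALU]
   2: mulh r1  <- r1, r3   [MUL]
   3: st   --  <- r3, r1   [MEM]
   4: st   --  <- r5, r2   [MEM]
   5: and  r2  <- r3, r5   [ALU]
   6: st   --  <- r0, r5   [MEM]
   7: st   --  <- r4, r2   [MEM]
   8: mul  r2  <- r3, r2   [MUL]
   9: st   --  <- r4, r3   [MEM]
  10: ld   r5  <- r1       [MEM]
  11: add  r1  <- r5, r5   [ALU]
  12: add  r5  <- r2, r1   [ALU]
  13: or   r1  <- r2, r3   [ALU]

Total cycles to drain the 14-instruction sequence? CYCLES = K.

CYCLES = 11

t=0 i0:ld.MEM ; RAW r4
t=1 i1,i2:sll.ALU+mulh.MUL ; dual
t=2 i3:st.MEM ; no-port MEM/MEM
t=3 i4,i5:st.MEM+and.ALU ; dual
t=4 i6:st.MEM ; no-port MEM/MEM
t=5 i7:st.MEM ; no-port MEM/MUL
t=6 i8:mul.MUL ; no-port MUL/MEM
t=7 i9:st.MEM ; no-port MEM/MEM
t=8 i10:ld.MEM ; RAW r5
t=9 i11:add.ALU ; RAW r1
t=10 i12,i13:add.ALU+or.ALU ; dual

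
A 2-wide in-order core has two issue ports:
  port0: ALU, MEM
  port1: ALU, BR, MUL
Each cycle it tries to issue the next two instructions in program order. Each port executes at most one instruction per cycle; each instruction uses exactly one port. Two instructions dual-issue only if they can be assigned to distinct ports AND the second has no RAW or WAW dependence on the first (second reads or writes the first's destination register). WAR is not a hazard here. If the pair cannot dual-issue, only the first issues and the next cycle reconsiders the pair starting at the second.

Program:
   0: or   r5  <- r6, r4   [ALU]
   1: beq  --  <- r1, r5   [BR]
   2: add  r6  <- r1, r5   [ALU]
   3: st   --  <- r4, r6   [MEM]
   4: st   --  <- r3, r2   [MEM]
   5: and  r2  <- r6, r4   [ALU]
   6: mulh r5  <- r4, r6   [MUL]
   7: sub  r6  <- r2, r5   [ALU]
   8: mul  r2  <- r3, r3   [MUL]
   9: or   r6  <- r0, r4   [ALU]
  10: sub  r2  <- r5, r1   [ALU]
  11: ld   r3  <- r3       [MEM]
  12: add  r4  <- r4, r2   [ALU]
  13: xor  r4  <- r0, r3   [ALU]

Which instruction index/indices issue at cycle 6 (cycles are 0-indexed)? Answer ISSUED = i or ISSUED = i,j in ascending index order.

ISSUED = 9,10

[0] i0  or  -- RAW r5
[1] i1&i2  beq+add  -- 2-wide
[2] i3  st  -- no-port MEM/MEM
[3] i4&i5  st+and  -- 2-wide
[4] i6  mulh  -- RAW r5
[5] i7&i8  sub+mul  -- 2-wide
[6] i9&i10  or+sub  -- 2-wide
[7] i11&i12  ld+add  -- 2-wide
[8] i13  xor  -- tail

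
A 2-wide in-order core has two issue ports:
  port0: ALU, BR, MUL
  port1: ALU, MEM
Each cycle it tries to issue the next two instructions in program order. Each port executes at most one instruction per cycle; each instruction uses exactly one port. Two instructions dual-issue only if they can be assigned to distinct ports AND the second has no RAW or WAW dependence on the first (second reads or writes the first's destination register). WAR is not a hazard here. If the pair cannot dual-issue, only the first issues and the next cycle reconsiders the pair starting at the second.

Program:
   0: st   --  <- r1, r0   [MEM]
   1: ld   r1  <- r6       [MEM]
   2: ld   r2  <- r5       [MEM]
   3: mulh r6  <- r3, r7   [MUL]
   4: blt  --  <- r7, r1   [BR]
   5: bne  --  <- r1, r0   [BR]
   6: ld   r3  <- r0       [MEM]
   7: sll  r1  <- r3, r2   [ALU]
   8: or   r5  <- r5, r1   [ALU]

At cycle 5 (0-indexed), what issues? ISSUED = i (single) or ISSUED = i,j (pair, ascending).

ISSUED = 7

c0: i0 st  no-port MEM/MEM
c1: i1 ld  no-port MEM/MEM
c2: i2+i3 ld/mulh  2-wide
c3: i4 blt  no-port BR/BR
c4: i5+i6 bne/ld  2-wide
c5: i7 sll  RAW r1
c6: i8 or  tail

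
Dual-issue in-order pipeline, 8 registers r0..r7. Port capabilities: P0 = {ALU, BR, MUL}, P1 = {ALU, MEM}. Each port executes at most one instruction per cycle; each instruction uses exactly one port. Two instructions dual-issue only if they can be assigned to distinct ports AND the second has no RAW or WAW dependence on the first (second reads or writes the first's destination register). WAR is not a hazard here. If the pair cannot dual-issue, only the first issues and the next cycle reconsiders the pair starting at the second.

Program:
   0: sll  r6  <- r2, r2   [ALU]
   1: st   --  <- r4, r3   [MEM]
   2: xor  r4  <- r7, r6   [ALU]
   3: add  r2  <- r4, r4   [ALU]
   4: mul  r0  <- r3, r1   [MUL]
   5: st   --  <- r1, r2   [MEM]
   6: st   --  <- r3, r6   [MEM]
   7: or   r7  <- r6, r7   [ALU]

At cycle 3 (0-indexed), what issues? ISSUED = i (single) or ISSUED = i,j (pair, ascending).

ISSUED = 5

t=0 i0&i1:sll;st ; pair
t=1 i2:xor ; RAW r4
t=2 i3&i4:add;mul ; pair
t=3 i5:st ; no-port MEM/MEM
t=4 i6&i7:st;or ; pair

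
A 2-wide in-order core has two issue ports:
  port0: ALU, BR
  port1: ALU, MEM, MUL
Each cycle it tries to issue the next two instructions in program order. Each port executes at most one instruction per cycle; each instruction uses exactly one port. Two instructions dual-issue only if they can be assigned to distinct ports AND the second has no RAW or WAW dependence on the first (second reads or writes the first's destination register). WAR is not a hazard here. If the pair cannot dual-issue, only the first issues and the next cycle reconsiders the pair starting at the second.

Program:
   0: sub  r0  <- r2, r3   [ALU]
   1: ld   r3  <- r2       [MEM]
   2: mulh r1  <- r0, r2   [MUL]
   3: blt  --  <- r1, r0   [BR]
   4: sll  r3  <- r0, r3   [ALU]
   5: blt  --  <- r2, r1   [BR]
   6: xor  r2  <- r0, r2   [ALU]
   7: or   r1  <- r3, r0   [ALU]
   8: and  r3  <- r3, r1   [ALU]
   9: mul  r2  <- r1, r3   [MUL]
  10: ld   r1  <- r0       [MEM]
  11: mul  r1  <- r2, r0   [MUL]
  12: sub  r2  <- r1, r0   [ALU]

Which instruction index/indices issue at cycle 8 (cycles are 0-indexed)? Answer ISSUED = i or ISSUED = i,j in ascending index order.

ISSUED = 11

0. sub.ALU+ld.MEM @i0&i1  | dual
1. mulh.MUL @i2  | RAW r1
2. blt.BR+sll.ALU @i3&i4  | dual
3. blt.BR+xor.ALU @i5&i6  | dual
4. or.ALU @i7  | RAW r1
5. and.ALU @i8  | RAW r3
6. mul.MUL @i9  | no-port MUL/MEM
7. ld.MEM @i10  | no-port MEM/MUL
8. mul.MUL @i11  | RAW r1
9. sub.ALU @i12  | tail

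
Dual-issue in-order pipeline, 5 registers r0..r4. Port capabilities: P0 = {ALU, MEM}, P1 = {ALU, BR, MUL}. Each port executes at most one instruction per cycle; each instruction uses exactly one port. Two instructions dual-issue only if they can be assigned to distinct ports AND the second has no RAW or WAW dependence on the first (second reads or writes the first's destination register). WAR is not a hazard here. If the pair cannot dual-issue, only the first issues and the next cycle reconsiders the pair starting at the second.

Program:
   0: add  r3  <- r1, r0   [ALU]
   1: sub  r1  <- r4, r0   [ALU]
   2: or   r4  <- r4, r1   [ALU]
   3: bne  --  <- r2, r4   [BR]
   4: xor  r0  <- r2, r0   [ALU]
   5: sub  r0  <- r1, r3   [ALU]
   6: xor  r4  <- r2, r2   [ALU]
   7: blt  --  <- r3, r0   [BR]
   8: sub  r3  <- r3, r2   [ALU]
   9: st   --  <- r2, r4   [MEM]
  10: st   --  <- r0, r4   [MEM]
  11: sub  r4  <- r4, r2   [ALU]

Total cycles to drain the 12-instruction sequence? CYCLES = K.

CYCLES = 7

#0 head=0: add.ALU+sub.ALU i0,i1 dual
#1 head=2: or.ALU i2 RAW r4
#2 head=3: bne.BR+xor.ALU i3,i4 dual
#3 head=5: sub.ALU+xor.ALU i5,i6 dual
#4 head=7: blt.BR+sub.ALU i7,i8 dual
#5 head=9: st.MEM i9 no-port MEM/MEM
#6 head=10: st.MEM+sub.ALU i10,i11 dual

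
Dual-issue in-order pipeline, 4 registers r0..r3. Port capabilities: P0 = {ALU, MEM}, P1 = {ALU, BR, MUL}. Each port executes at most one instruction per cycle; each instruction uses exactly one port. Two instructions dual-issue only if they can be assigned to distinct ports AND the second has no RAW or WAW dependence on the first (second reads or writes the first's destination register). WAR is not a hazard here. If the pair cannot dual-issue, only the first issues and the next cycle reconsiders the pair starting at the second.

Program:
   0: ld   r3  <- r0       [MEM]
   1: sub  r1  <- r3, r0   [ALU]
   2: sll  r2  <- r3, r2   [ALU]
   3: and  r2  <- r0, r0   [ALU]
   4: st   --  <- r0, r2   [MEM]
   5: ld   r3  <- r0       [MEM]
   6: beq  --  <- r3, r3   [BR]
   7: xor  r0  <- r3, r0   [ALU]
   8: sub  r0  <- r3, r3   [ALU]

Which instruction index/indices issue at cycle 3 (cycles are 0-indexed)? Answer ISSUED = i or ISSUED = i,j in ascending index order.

ISSUED = 4

[0] i0  ld  -- RAW r3
[1] i1,i2  sub/sll  -- pair
[2] i3  and  -- RAW r2
[3] i4  st  -- no-port MEM/MEM
[4] i5  ld  -- RAW r3
[5] i6,i7  beq/xor  -- pair
[6] i8  sub  -- tail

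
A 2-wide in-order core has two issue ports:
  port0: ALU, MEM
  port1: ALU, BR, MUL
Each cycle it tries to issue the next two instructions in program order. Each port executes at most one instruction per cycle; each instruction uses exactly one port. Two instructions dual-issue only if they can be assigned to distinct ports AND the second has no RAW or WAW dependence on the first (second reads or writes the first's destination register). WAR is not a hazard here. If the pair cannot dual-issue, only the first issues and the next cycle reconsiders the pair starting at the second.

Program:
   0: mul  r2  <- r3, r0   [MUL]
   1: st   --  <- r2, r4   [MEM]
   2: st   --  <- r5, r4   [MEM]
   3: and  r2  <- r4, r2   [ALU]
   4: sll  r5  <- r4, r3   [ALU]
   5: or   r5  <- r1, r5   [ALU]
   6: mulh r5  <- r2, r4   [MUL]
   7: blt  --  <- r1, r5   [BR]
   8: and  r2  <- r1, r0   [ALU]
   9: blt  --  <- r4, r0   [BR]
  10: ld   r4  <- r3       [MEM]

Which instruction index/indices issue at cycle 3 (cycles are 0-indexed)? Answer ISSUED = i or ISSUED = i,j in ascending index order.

ISSUED = 4

0. mul.MUL @i0  | RAW r2
1. st.MEM @i1  | no-port MEM/MEM
2. st.MEM/and.ALU @i2+i3  | 2-wide
3. sll.ALU @i4  | RAW+WAW r5
4. or.ALU @i5  | WAW r5
5. mulh.MUL @i6  | no-port MUL/BR
6. blt.BR/and.ALU @i7+i8  | 2-wide
7. blt.BR/ld.MEM @i9+i10  | 2-wide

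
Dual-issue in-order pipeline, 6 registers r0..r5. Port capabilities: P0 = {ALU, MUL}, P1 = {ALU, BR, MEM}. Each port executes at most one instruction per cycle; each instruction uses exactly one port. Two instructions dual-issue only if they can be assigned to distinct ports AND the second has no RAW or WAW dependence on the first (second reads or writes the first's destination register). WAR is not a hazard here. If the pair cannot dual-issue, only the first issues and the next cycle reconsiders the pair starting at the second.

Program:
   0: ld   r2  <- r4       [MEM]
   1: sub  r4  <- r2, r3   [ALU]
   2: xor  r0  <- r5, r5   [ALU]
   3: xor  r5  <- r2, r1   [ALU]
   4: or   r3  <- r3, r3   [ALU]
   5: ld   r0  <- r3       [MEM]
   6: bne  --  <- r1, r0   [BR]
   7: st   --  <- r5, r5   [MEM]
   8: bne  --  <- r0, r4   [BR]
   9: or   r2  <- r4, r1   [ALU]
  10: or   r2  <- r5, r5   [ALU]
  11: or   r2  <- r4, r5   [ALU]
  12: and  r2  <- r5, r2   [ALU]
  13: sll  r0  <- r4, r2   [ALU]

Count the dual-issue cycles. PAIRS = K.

PAIRS = 3

c0: i0 ld  RAW r2
c1: i1,i2 sub+xor  dual
c2: i3,i4 xor+or  dual
c3: i5 ld  no-port MEM/BR
c4: i6 bne  no-port BR/MEM
c5: i7 st  no-port MEM/BR
c6: i8,i9 bne+or  dual
c7: i10 or  WAW r2
c8: i11 or  RAW+WAW r2
c9: i12 and  RAW r2
c10: i13 sll  tail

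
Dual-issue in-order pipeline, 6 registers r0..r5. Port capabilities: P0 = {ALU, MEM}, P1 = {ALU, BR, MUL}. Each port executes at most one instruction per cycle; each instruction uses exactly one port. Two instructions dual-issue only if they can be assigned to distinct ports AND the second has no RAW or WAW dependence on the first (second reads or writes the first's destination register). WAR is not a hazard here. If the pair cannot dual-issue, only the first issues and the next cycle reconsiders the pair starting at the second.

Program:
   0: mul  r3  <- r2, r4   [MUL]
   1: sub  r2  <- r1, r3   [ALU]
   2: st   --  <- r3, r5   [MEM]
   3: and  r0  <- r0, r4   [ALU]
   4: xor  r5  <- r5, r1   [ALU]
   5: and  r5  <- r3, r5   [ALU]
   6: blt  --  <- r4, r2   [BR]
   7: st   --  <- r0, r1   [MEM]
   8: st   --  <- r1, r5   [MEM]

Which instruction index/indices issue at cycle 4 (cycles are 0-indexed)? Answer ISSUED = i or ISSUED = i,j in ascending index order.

c0: i0 mul.MUL  RAW r3
c1: i1,i2 sub.ALU st.MEM  pair
c2: i3,i4 and.ALU xor.ALU  pair
c3: i5,i6 and.ALU blt.BR  pair
c4: i7 st.MEM  no-port MEM/MEM
c5: i8 st.MEM  tail

ISSUED = 7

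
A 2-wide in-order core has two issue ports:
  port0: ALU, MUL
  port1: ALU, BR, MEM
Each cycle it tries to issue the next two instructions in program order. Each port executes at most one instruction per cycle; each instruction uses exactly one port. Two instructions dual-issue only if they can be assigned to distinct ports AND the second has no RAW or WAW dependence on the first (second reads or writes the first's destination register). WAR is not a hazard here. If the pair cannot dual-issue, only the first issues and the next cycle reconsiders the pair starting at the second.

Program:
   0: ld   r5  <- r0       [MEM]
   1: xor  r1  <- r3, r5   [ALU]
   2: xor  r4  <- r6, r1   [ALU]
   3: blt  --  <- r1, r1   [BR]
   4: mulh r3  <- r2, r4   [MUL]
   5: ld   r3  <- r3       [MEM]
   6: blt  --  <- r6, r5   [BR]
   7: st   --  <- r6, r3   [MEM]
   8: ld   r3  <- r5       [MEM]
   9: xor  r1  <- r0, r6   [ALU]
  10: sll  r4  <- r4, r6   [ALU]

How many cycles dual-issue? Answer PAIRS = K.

[0] i0  ld.MEM  -- RAW r5
[1] i1  xor.ALU  -- RAW r1
[2] i2&i3  xor.ALU/blt.BR  -- pair
[3] i4  mulh.MUL  -- RAW+WAW r3
[4] i5  ld.MEM  -- no-port MEM/BR
[5] i6  blt.BR  -- no-port BR/MEM
[6] i7  st.MEM  -- no-port MEM/MEM
[7] i8&i9  ld.MEM/xor.ALU  -- pair
[8] i10  sll.ALU  -- tail

PAIRS = 2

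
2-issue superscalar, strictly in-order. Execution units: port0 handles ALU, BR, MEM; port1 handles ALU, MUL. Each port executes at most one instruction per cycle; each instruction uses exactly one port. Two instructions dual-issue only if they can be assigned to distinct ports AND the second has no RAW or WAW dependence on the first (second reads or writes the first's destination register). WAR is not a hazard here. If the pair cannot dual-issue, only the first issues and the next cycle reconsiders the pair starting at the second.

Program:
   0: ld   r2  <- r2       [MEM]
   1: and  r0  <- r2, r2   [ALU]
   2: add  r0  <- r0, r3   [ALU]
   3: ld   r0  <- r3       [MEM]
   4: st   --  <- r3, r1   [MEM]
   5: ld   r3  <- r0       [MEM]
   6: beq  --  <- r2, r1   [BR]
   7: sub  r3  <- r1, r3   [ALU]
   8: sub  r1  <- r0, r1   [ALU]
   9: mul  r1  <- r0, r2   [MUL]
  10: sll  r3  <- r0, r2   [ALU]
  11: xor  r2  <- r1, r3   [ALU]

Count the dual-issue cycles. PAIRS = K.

PAIRS = 2

#0 head=0: ld i0 RAW r2
#1 head=1: and i1 RAW+WAW r0
#2 head=2: add i2 WAW r0
#3 head=3: ld i3 no-port MEM/MEM
#4 head=4: st i4 no-port MEM/MEM
#5 head=5: ld i5 no-port MEM/BR
#6 head=6: beq;sub i6,i7 dual
#7 head=8: sub i8 WAW r1
#8 head=9: mul;sll i9,i10 dual
#9 head=11: xor i11 tail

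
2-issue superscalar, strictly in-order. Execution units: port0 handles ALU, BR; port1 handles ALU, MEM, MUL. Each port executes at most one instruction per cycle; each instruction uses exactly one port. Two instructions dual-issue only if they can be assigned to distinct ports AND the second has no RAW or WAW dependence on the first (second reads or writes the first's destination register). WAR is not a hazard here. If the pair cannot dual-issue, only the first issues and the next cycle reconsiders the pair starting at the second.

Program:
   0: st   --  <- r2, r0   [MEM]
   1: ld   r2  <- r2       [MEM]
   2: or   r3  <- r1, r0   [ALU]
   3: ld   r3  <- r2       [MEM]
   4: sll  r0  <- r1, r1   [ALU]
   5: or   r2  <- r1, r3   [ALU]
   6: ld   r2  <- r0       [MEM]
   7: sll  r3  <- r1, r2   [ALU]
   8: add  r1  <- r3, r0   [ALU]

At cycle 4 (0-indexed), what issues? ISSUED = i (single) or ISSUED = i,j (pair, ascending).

ISSUED = 6

0. st.MEM @i0  | no-port MEM/MEM
1. ld.MEM or.ALU @i1&i2  | pair
2. ld.MEM sll.ALU @i3&i4  | pair
3. or.ALU @i5  | WAW r2
4. ld.MEM @i6  | RAW r2
5. sll.ALU @i7  | RAW r3
6. add.ALU @i8  | tail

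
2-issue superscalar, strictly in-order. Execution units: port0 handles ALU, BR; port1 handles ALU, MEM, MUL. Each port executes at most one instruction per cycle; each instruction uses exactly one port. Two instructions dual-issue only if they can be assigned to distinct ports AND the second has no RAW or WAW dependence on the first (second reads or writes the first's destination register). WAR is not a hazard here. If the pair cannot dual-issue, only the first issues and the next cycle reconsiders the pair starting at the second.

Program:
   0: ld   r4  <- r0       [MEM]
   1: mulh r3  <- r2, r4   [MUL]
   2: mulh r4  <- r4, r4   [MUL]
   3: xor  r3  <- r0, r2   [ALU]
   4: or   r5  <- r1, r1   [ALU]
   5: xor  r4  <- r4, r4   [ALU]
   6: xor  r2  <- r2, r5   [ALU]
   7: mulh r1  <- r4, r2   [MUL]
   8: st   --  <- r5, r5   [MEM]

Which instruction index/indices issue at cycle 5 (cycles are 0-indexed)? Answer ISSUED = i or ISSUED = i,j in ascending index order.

t=0 i0:ld ; no-port MEM/MUL
t=1 i1:mulh ; no-port MUL/MUL
t=2 i2&i3:mulh;xor ; dual
t=3 i4&i5:or;xor ; dual
t=4 i6:xor ; RAW r2
t=5 i7:mulh ; no-port MUL/MEM
t=6 i8:st ; tail

ISSUED = 7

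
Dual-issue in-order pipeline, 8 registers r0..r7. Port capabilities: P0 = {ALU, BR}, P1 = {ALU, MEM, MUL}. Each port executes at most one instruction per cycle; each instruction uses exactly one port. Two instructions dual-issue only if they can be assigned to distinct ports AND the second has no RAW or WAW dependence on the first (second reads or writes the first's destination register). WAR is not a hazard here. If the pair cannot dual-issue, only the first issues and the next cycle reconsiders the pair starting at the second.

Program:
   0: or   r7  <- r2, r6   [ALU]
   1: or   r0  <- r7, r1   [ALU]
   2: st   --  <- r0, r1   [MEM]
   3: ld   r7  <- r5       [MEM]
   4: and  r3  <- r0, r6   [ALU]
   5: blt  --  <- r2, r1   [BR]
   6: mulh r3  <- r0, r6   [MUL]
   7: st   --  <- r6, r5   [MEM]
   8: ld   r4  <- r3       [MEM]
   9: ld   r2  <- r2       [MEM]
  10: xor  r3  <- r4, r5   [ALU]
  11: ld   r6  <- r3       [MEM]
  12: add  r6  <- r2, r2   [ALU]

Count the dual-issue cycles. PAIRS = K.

PAIRS = 3

0. or.ALU @i0  | RAW r7
1. or.ALU @i1  | RAW r0
2. st.MEM @i2  | no-port MEM/MEM
3. ld.MEM/and.ALU @i3,i4  | dual
4. blt.BR/mulh.MUL @i5,i6  | dual
5. st.MEM @i7  | no-port MEM/MEM
6. ld.MEM @i8  | no-port MEM/MEM
7. ld.MEM/xor.ALU @i9,i10  | dual
8. ld.MEM @i11  | WAW r6
9. add.ALU @i12  | tail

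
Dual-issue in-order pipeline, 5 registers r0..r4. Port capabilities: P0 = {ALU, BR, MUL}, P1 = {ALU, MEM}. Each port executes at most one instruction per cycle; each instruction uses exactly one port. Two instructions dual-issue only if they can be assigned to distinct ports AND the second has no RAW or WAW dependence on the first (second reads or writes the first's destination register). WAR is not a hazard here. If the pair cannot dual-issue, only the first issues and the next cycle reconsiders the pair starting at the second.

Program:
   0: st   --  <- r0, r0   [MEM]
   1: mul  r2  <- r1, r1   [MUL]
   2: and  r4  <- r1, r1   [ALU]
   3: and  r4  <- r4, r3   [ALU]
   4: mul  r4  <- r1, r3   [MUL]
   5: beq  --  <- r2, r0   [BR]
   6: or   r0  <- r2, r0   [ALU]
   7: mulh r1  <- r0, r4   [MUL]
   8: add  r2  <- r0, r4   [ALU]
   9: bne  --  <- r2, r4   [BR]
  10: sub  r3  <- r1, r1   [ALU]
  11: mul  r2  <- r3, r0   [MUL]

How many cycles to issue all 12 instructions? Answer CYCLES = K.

CYCLES = 8

0. st+mul @i0/i1  | pair
1. and @i2  | RAW+WAW r4
2. and @i3  | WAW r4
3. mul @i4  | no-port MUL/BR
4. beq+or @i5/i6  | pair
5. mulh+add @i7/i8  | pair
6. bne+sub @i9/i10  | pair
7. mul @i11  | tail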